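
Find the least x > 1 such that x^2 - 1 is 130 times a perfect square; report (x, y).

First expand sqrt(130) as a continued fraction. With x_i = (sqrt(130) + m_i)/d_i and (m_0, d_0) = (0, 1): a_0 = floor(sqrt(130)) = 11, since 11^2 = 121 <= 130 < 144 = 12^2.
Iterate m_{i+1} = d_i*a_i - m_i, d_{i+1} = (130 - m_{i+1}^2)/d_i, a_{i+1} = floor((a_0 + m_{i+1})/d_{i+1}):
  m_1 = 1*11 - 0 = 11, d_1 = (130 - 11^2)/1 = 9/1 = 9, a_1 = floor((11 + 11)/9) = 2.
  m_2 = 9*2 - 11 = 7, d_2 = (130 - 7^2)/9 = 81/9 = 9, a_2 = floor((11 + 7)/9) = 2.
  m_3 = 9*2 - 7 = 11, d_3 = (130 - 11^2)/9 = 9/9 = 1, a_3 = floor((11 + 11)/1) = 22.
  m_4 = 1*22 - 11 = 11, d_4 = (130 - 11^2)/1 = 9/1 = 9: (m_4, d_4) = (m_1, d_1) = (11, 9), so from here the quotients repeat a_1, ..., a_3; the period length is 3.
So sqrt(130) = [11; (2, 2, 22)] with period length k = 3.
k is odd, so (p_{k-1}, q_{k-1}) only solves x^2 - 130y^2 = -1 and the fundamental solution of x^2 - 130y^2 = 1 is (p_{2k-1}, q_{2k-1}) = (p_5, q_5); compute convergents through index 5, running through the period twice.
Convergents (p_i = a_i*p_{i-1} + p_{i-2}, q_i = a_i*q_{i-1} + q_{i-2} with p_{-2}=0, p_{-1}=1, q_{-2}=1, q_{-1}=0):
  i=0: a_0=11, p_0 = 11*1 + 0 = 11, q_0 = 11*0 + 1 = 1.
  i=1: a_1=2, p_1 = 2*11 + 1 = 23, q_1 = 2*1 + 0 = 2.
  i=2: a_2=2, p_2 = 2*23 + 11 = 57, q_2 = 2*2 + 1 = 5.
  i=3: a_3=22, p_3 = 22*57 + 23 = 1277, q_3 = 22*5 + 2 = 112.
  i=4: a_4=2, p_4 = 2*1277 + 57 = 2611, q_4 = 2*112 + 5 = 229.
  i=5: a_5=2, p_5 = 2*2611 + 1277 = 6499, q_5 = 2*229 + 112 = 570.
Indeed p_2^2 - 130*q_2^2 = 3249 - 3250 = -1, not +1.
Check: 6499^2 - 130*570^2 = 42237001 - 42237000 = 1, so (x, y) = (6499, 570) solves the equation, and by the theorem it is the least positive solution.

(x, y) = (6499, 570)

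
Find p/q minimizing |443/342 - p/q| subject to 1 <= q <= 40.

Expand x = 443/342 as a continued fraction with the Euclidean algorithm:
  443 = 1*342 + 101, so a_0 = 1.
  342 = 3*101 + 39, so a_1 = 3.
  101 = 2*39 + 23, so a_2 = 2.
  39 = 1*23 + 16, so a_3 = 1.
  23 = 1*16 + 7, so a_4 = 1.
  16 = 2*7 + 2, so a_5 = 2.
  7 = 3*2 + 1, so a_6 = 3.
  2 = 2*1 + 0, so a_7 = 2.
so x = [1; 3, 2, 1, 1, 2, 3, 2].
Convergents (p_i = a_i*p_{i-1} + p_{i-2}, q_i = a_i*q_{i-1} + q_{i-2} with p_{-2}=0, p_{-1}=1, q_{-2}=1, q_{-1}=0), until the denominator exceeds 40:
  i=0: a_0=1, p_0 = 1*1 + 0 = 1, q_0 = 1*0 + 1 = 1.
  i=1: a_1=3, p_1 = 3*1 + 1 = 4, q_1 = 3*1 + 0 = 3.
  i=2: a_2=2, p_2 = 2*4 + 1 = 9, q_2 = 2*3 + 1 = 7.
  i=3: a_3=1, p_3 = 1*9 + 4 = 13, q_3 = 1*7 + 3 = 10.
  i=4: a_4=1, p_4 = 1*13 + 9 = 22, q_4 = 1*10 + 7 = 17.
  i=5: a_5=2, p_5 = 2*22 + 13 = 57, q_5 = 2*17 + 10 = 44.
q_5 = 44 > 40, so the last convergent with denominator <= 40 is p_4/q_4 = 22/17.
The closest fraction with denominator <= 40 is either p_4/q_4 or the intermediate fraction (k*p_4 + p_3)/(k*q_4 + q_3) with the largest k >= 1 whose denominator stays <= 40; these approach x as k grows, and every other convergent or intermediate fraction in range is farther away.
Largest k: floor((40 - q_3)/q_4) = floor((40 - 10)/17) = 1.
That gives (1*22 + 13)/(1*17 + 10) = 35/27.
Compare the errors: |x - 22/17| = |443*17 - 22*342|/(342*17) = 7/5814, and |x - 35/27| = |443*27 - 35*342|/(342*27) = 9/9234.
Cross-multiplying, 9*5814 = 52326 < 64638 = 7*9234, so 9/9234 is smaller: the intermediate fraction 35/27 is closer to x than 22/17.

35/27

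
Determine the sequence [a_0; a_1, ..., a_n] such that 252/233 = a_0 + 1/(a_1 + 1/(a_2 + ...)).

Run the Euclidean algorithm on 252 and 233; the successive quotients are the partial quotients a_0, a_1, ... (each step inverts the fractional part left over by the previous one):
  252 = 1*233 + 19, so a_0 = 1.
  233 = 12*19 + 5, so a_1 = 12.
  19 = 3*5 + 4, so a_2 = 3.
  5 = 1*4 + 1, so a_3 = 1.
  4 = 4*1 + 0, so a_4 = 4.
The remainder reaches 0 after 5 divisions, so the expansion has 5 partial quotients, read off in order.

[1; 12, 3, 1, 4]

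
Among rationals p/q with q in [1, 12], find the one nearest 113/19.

71/12

Expand x = 113/19 as a continued fraction with the Euclidean algorithm:
  113 = 5*19 + 18, so a_0 = 5.
  19 = 1*18 + 1, so a_1 = 1.
  18 = 18*1 + 0, so a_2 = 18.
so x = [5; 1, 18].
Convergents (p_i = a_i*p_{i-1} + p_{i-2}, q_i = a_i*q_{i-1} + q_{i-2} with p_{-2}=0, p_{-1}=1, q_{-2}=1, q_{-1}=0), until the denominator exceeds 12:
  i=0: a_0=5, p_0 = 5*1 + 0 = 5, q_0 = 5*0 + 1 = 1.
  i=1: a_1=1, p_1 = 1*5 + 1 = 6, q_1 = 1*1 + 0 = 1.
  i=2: a_2=18, p_2 = 18*6 + 5 = 113, q_2 = 18*1 + 1 = 19.
q_2 = 19 > 12, so the last convergent with denominator <= 12 is p_1/q_1 = 6/1.
The closest fraction with denominator <= 12 is either p_1/q_1 or the intermediate fraction (k*p_1 + p_0)/(k*q_1 + q_0) with the largest k >= 1 whose denominator stays <= 12; these approach x as k grows, and every other convergent or intermediate fraction in range is farther away.
Largest k: floor((12 - q_0)/q_1) = floor((12 - 1)/1) = 11.
That gives (11*6 + 5)/(11*1 + 1) = 71/12.
Compare the errors: |x - 6/1| = |113*1 - 6*19|/(19*1) = 1/19, and |x - 71/12| = |113*12 - 71*19|/(19*12) = 7/228.
Cross-multiplying, 7*19 = 133 < 228 = 1*228, so 7/228 is smaller: the intermediate fraction 71/12 is closer to x than 6/1.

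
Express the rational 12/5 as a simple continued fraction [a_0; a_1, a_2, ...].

Run the Euclidean algorithm on 12 and 5; the successive quotients are the partial quotients a_0, a_1, ... (each step inverts the fractional part left over by the previous one):
  12 = 2*5 + 2, so a_0 = 2.
  5 = 2*2 + 1, so a_1 = 2.
  2 = 2*1 + 0, so a_2 = 2.
The remainder reaches 0 after 3 divisions, so the expansion has 3 partial quotients, read off in order.

[2; 2, 2]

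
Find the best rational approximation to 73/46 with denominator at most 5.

Expand x = 73/46 as a continued fraction with the Euclidean algorithm:
  73 = 1*46 + 27, so a_0 = 1.
  46 = 1*27 + 19, so a_1 = 1.
  27 = 1*19 + 8, so a_2 = 1.
  19 = 2*8 + 3, so a_3 = 2.
  8 = 2*3 + 2, so a_4 = 2.
  3 = 1*2 + 1, so a_5 = 1.
  2 = 2*1 + 0, so a_6 = 2.
so x = [1; 1, 1, 2, 2, 1, 2].
Convergents (p_i = a_i*p_{i-1} + p_{i-2}, q_i = a_i*q_{i-1} + q_{i-2} with p_{-2}=0, p_{-1}=1, q_{-2}=1, q_{-1}=0), until the denominator exceeds 5:
  i=0: a_0=1, p_0 = 1*1 + 0 = 1, q_0 = 1*0 + 1 = 1.
  i=1: a_1=1, p_1 = 1*1 + 1 = 2, q_1 = 1*1 + 0 = 1.
  i=2: a_2=1, p_2 = 1*2 + 1 = 3, q_2 = 1*1 + 1 = 2.
  i=3: a_3=2, p_3 = 2*3 + 2 = 8, q_3 = 2*2 + 1 = 5.
  i=4: a_4=2, p_4 = 2*8 + 3 = 19, q_4 = 2*5 + 2 = 12.
q_4 = 12 > 5, so the last convergent with denominator <= 5 is p_3/q_3 = 8/5.
The closest fraction with denominator <= 5 is either p_3/q_3 or the intermediate fraction (k*p_3 + p_2)/(k*q_3 + q_2) with the largest k >= 1 whose denominator stays <= 5; these approach x as k grows, and every other convergent or intermediate fraction in range is farther away.
Largest k: floor((5 - q_2)/q_3) = floor((5 - 2)/5) = 0.
Since k = 0, no intermediate fraction beyond p_3/q_3 has denominator <= 5, so the convergent 8/5 is the closest (its error is |73*5 - 8*46|/(46*5) = 3/230).

8/5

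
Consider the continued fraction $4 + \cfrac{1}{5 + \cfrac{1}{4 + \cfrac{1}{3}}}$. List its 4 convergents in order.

4/1, 21/5, 88/21, 285/68

Using the convergent recurrence p_i = a_i*p_{i-1} + p_{i-2}, q_i = a_i*q_{i-1} + q_{i-2} with p_{-2}=0, p_{-1}=1, q_{-2}=1, q_{-1}=0:
  i=0: a_0=4, p_0 = 4*1 + 0 = 4, q_0 = 4*0 + 1 = 1.
  i=1: a_1=5, p_1 = 5*4 + 1 = 21, q_1 = 5*1 + 0 = 5.
  i=2: a_2=4, p_2 = 4*21 + 4 = 88, q_2 = 4*5 + 1 = 21.
  i=3: a_3=3, p_3 = 3*88 + 21 = 285, q_3 = 3*21 + 5 = 68.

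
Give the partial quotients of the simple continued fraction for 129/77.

Run the Euclidean algorithm on 129 and 77; the successive quotients are the partial quotients a_0, a_1, ... (each step inverts the fractional part left over by the previous one):
  129 = 1*77 + 52, so a_0 = 1.
  77 = 1*52 + 25, so a_1 = 1.
  52 = 2*25 + 2, so a_2 = 2.
  25 = 12*2 + 1, so a_3 = 12.
  2 = 2*1 + 0, so a_4 = 2.
The remainder reaches 0 after 5 divisions, so the expansion has 5 partial quotients, read off in order.

[1; 1, 2, 12, 2]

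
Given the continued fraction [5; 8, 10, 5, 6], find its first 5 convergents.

Using the convergent recurrence p_i = a_i*p_{i-1} + p_{i-2}, q_i = a_i*q_{i-1} + q_{i-2} with p_{-2}=0, p_{-1}=1, q_{-2}=1, q_{-1}=0:
  i=0: a_0=5, p_0 = 5*1 + 0 = 5, q_0 = 5*0 + 1 = 1.
  i=1: a_1=8, p_1 = 8*5 + 1 = 41, q_1 = 8*1 + 0 = 8.
  i=2: a_2=10, p_2 = 10*41 + 5 = 415, q_2 = 10*8 + 1 = 81.
  i=3: a_3=5, p_3 = 5*415 + 41 = 2116, q_3 = 5*81 + 8 = 413.
  i=4: a_4=6, p_4 = 6*2116 + 415 = 13111, q_4 = 6*413 + 81 = 2559.

5/1, 41/8, 415/81, 2116/413, 13111/2559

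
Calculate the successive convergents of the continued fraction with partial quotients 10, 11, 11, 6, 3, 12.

10/1, 111/11, 1231/122, 7497/743, 23722/2351, 292161/28955

Using the convergent recurrence p_i = a_i*p_{i-1} + p_{i-2}, q_i = a_i*q_{i-1} + q_{i-2} with p_{-2}=0, p_{-1}=1, q_{-2}=1, q_{-1}=0:
  i=0: a_0=10, p_0 = 10*1 + 0 = 10, q_0 = 10*0 + 1 = 1.
  i=1: a_1=11, p_1 = 11*10 + 1 = 111, q_1 = 11*1 + 0 = 11.
  i=2: a_2=11, p_2 = 11*111 + 10 = 1231, q_2 = 11*11 + 1 = 122.
  i=3: a_3=6, p_3 = 6*1231 + 111 = 7497, q_3 = 6*122 + 11 = 743.
  i=4: a_4=3, p_4 = 3*7497 + 1231 = 23722, q_4 = 3*743 + 122 = 2351.
  i=5: a_5=12, p_5 = 12*23722 + 7497 = 292161, q_5 = 12*2351 + 743 = 28955.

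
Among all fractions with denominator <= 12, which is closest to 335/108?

Expand x = 335/108 as a continued fraction with the Euclidean algorithm:
  335 = 3*108 + 11, so a_0 = 3.
  108 = 9*11 + 9, so a_1 = 9.
  11 = 1*9 + 2, so a_2 = 1.
  9 = 4*2 + 1, so a_3 = 4.
  2 = 2*1 + 0, so a_4 = 2.
so x = [3; 9, 1, 4, 2].
Convergents (p_i = a_i*p_{i-1} + p_{i-2}, q_i = a_i*q_{i-1} + q_{i-2} with p_{-2}=0, p_{-1}=1, q_{-2}=1, q_{-1}=0), until the denominator exceeds 12:
  i=0: a_0=3, p_0 = 3*1 + 0 = 3, q_0 = 3*0 + 1 = 1.
  i=1: a_1=9, p_1 = 9*3 + 1 = 28, q_1 = 9*1 + 0 = 9.
  i=2: a_2=1, p_2 = 1*28 + 3 = 31, q_2 = 1*9 + 1 = 10.
  i=3: a_3=4, p_3 = 4*31 + 28 = 152, q_3 = 4*10 + 9 = 49.
q_3 = 49 > 12, so the last convergent with denominator <= 12 is p_2/q_2 = 31/10.
The closest fraction with denominator <= 12 is either p_2/q_2 or the intermediate fraction (k*p_2 + p_1)/(k*q_2 + q_1) with the largest k >= 1 whose denominator stays <= 12; these approach x as k grows, and every other convergent or intermediate fraction in range is farther away.
Largest k: floor((12 - q_1)/q_2) = floor((12 - 9)/10) = 0.
Since k = 0, no intermediate fraction beyond p_2/q_2 has denominator <= 12, so the convergent 31/10 is the closest (its error is |335*10 - 31*108|/(108*10) = 2/1080).

31/10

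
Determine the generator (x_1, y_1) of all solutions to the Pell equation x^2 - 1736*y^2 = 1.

(x, y) = (125, 3)

First expand sqrt(1736) as a continued fraction. With x_i = (sqrt(1736) + m_i)/d_i and (m_0, d_0) = (0, 1): a_0 = floor(sqrt(1736)) = 41, since 41^2 = 1681 <= 1736 < 1764 = 42^2.
Iterate m_{i+1} = d_i*a_i - m_i, d_{i+1} = (1736 - m_{i+1}^2)/d_i, a_{i+1} = floor((a_0 + m_{i+1})/d_{i+1}):
  m_1 = 1*41 - 0 = 41, d_1 = (1736 - 41^2)/1 = 55/1 = 55, a_1 = floor((41 + 41)/55) = 1.
  m_2 = 55*1 - 41 = 14, d_2 = (1736 - 14^2)/55 = 1540/55 = 28, a_2 = floor((41 + 14)/28) = 1.
  m_3 = 28*1 - 14 = 14, d_3 = (1736 - 14^2)/28 = 1540/28 = 55, a_3 = floor((41 + 14)/55) = 1.
  m_4 = 55*1 - 14 = 41, d_4 = (1736 - 41^2)/55 = 55/55 = 1, a_4 = floor((41 + 41)/1) = 82.
  m_5 = 1*82 - 41 = 41, d_5 = (1736 - 41^2)/1 = 55/1 = 55: (m_5, d_5) = (m_1, d_1) = (41, 55), so from here the quotients repeat a_1, ..., a_4; the period length is 4.
So sqrt(1736) = [41; (1, 1, 1, 82)] with period length k = 4.
k is even, so the fundamental solution of x^2 - 1736y^2 = 1 is (p_{k-1}, q_{k-1}) = (p_3, q_3); compute convergents through index 3.
Convergents (p_i = a_i*p_{i-1} + p_{i-2}, q_i = a_i*q_{i-1} + q_{i-2} with p_{-2}=0, p_{-1}=1, q_{-2}=1, q_{-1}=0):
  i=0: a_0=41, p_0 = 41*1 + 0 = 41, q_0 = 41*0 + 1 = 1.
  i=1: a_1=1, p_1 = 1*41 + 1 = 42, q_1 = 1*1 + 0 = 1.
  i=2: a_2=1, p_2 = 1*42 + 41 = 83, q_2 = 1*1 + 1 = 2.
  i=3: a_3=1, p_3 = 1*83 + 42 = 125, q_3 = 1*2 + 1 = 3.
Check: 125^2 - 1736*3^2 = 15625 - 15624 = 1, so (x, y) = (125, 3) solves the equation, and by the theorem it is the least positive solution.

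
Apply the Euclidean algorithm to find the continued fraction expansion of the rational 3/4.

[0; 1, 3]

Run the Euclidean algorithm on 3 and 4; the successive quotients are the partial quotients a_0, a_1, ... (each step inverts the fractional part left over by the previous one):
  3 = 0*4 + 3, so a_0 = 0.
  4 = 1*3 + 1, so a_1 = 1.
  3 = 3*1 + 0, so a_2 = 3.
The remainder reaches 0 after 3 divisions, so the expansion has 3 partial quotients, read off in order.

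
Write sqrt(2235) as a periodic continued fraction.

Write x_i = (sqrt(2235) + m_i)/d_i with (m_0, d_0) = (0, 1). a_0 = floor(sqrt(2235)) = 47, since 47^2 = 2209 <= 2235 < 2304 = 48^2.
Iterate m_{i+1} = d_i*a_i - m_i, d_{i+1} = (2235 - m_{i+1}^2)/d_i, a_{i+1} = floor((a_0 + m_{i+1})/d_{i+1}):
  m_1 = 1*47 - 0 = 47, d_1 = (2235 - 47^2)/1 = 26/1 = 26, a_1 = floor((47 + 47)/26) = 3.
  m_2 = 26*3 - 47 = 31, d_2 = (2235 - 31^2)/26 = 1274/26 = 49, a_2 = floor((47 + 31)/49) = 1.
  m_3 = 49*1 - 31 = 18, d_3 = (2235 - 18^2)/49 = 1911/49 = 39, a_3 = floor((47 + 18)/39) = 1.
  m_4 = 39*1 - 18 = 21, d_4 = (2235 - 21^2)/39 = 1794/39 = 46, a_4 = floor((47 + 21)/46) = 1.
  m_5 = 46*1 - 21 = 25, d_5 = (2235 - 25^2)/46 = 1610/46 = 35, a_5 = floor((47 + 25)/35) = 2.
  m_6 = 35*2 - 25 = 45, d_6 = (2235 - 45^2)/35 = 210/35 = 6, a_6 = floor((47 + 45)/6) = 15.
  m_7 = 6*15 - 45 = 45, d_7 = (2235 - 45^2)/6 = 210/6 = 35, a_7 = floor((47 + 45)/35) = 2.
  m_8 = 35*2 - 45 = 25, d_8 = (2235 - 25^2)/35 = 1610/35 = 46, a_8 = floor((47 + 25)/46) = 1.
  m_9 = 46*1 - 25 = 21, d_9 = (2235 - 21^2)/46 = 1794/46 = 39, a_9 = floor((47 + 21)/39) = 1.
  m_10 = 39*1 - 21 = 18, d_10 = (2235 - 18^2)/39 = 1911/39 = 49, a_10 = floor((47 + 18)/49) = 1.
  m_11 = 49*1 - 18 = 31, d_11 = (2235 - 31^2)/49 = 1274/49 = 26, a_11 = floor((47 + 31)/26) = 3.
  m_12 = 26*3 - 31 = 47, d_12 = (2235 - 47^2)/26 = 26/26 = 1, a_12 = floor((47 + 47)/1) = 94.
  m_13 = 1*94 - 47 = 47, d_13 = (2235 - 47^2)/1 = 26/1 = 26: (m_13, d_13) = (m_1, d_1) = (47, 26), so from here the quotients repeat a_1, ..., a_12; the period length is 12.
Hence the expansion of sqrt(2235) is a_0 = 47 followed by the repeating block 3, 1, 1, 1, 2, 15, 2, 1, 1, 1, 3, 94 (period 12).

[47; (3, 1, 1, 1, 2, 15, 2, 1, 1, 1, 3, 94)]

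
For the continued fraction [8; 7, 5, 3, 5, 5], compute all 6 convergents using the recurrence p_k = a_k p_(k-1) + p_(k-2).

Using the convergent recurrence p_i = a_i*p_{i-1} + p_{i-2}, q_i = a_i*q_{i-1} + q_{i-2} with p_{-2}=0, p_{-1}=1, q_{-2}=1, q_{-1}=0:
  i=0: a_0=8, p_0 = 8*1 + 0 = 8, q_0 = 8*0 + 1 = 1.
  i=1: a_1=7, p_1 = 7*8 + 1 = 57, q_1 = 7*1 + 0 = 7.
  i=2: a_2=5, p_2 = 5*57 + 8 = 293, q_2 = 5*7 + 1 = 36.
  i=3: a_3=3, p_3 = 3*293 + 57 = 936, q_3 = 3*36 + 7 = 115.
  i=4: a_4=5, p_4 = 5*936 + 293 = 4973, q_4 = 5*115 + 36 = 611.
  i=5: a_5=5, p_5 = 5*4973 + 936 = 25801, q_5 = 5*611 + 115 = 3170.

8/1, 57/7, 293/36, 936/115, 4973/611, 25801/3170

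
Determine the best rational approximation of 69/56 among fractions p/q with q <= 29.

16/13

Expand x = 69/56 as a continued fraction with the Euclidean algorithm:
  69 = 1*56 + 13, so a_0 = 1.
  56 = 4*13 + 4, so a_1 = 4.
  13 = 3*4 + 1, so a_2 = 3.
  4 = 4*1 + 0, so a_3 = 4.
so x = [1; 4, 3, 4].
Convergents (p_i = a_i*p_{i-1} + p_{i-2}, q_i = a_i*q_{i-1} + q_{i-2} with p_{-2}=0, p_{-1}=1, q_{-2}=1, q_{-1}=0), until the denominator exceeds 29:
  i=0: a_0=1, p_0 = 1*1 + 0 = 1, q_0 = 1*0 + 1 = 1.
  i=1: a_1=4, p_1 = 4*1 + 1 = 5, q_1 = 4*1 + 0 = 4.
  i=2: a_2=3, p_2 = 3*5 + 1 = 16, q_2 = 3*4 + 1 = 13.
  i=3: a_3=4, p_3 = 4*16 + 5 = 69, q_3 = 4*13 + 4 = 56.
q_3 = 56 > 29, so the last convergent with denominator <= 29 is p_2/q_2 = 16/13.
The closest fraction with denominator <= 29 is either p_2/q_2 or the intermediate fraction (k*p_2 + p_1)/(k*q_2 + q_1) with the largest k >= 1 whose denominator stays <= 29; these approach x as k grows, and every other convergent or intermediate fraction in range is farther away.
Largest k: floor((29 - q_1)/q_2) = floor((29 - 4)/13) = 1.
That gives (1*16 + 5)/(1*13 + 4) = 21/17.
Compare the errors: |x - 16/13| = |69*13 - 16*56|/(56*13) = 1/728, and |x - 21/17| = |69*17 - 21*56|/(56*17) = 3/952.
Cross-multiplying, 1*952 = 952 < 2184 = 3*728, so 1/728 is smaller: the convergent 16/13 is closer to x than 21/17.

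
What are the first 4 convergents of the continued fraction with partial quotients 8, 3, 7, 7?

8/1, 25/3, 183/22, 1306/157

Using the convergent recurrence p_i = a_i*p_{i-1} + p_{i-2}, q_i = a_i*q_{i-1} + q_{i-2} with p_{-2}=0, p_{-1}=1, q_{-2}=1, q_{-1}=0:
  i=0: a_0=8, p_0 = 8*1 + 0 = 8, q_0 = 8*0 + 1 = 1.
  i=1: a_1=3, p_1 = 3*8 + 1 = 25, q_1 = 3*1 + 0 = 3.
  i=2: a_2=7, p_2 = 7*25 + 8 = 183, q_2 = 7*3 + 1 = 22.
  i=3: a_3=7, p_3 = 7*183 + 25 = 1306, q_3 = 7*22 + 3 = 157.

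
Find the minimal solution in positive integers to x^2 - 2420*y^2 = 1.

(x, y) = (930249, 18910)

First expand sqrt(2420) as a continued fraction. With x_i = (sqrt(2420) + m_i)/d_i and (m_0, d_0) = (0, 1): a_0 = floor(sqrt(2420)) = 49, since 49^2 = 2401 <= 2420 < 2500 = 50^2.
Iterate m_{i+1} = d_i*a_i - m_i, d_{i+1} = (2420 - m_{i+1}^2)/d_i, a_{i+1} = floor((a_0 + m_{i+1})/d_{i+1}):
  m_1 = 1*49 - 0 = 49, d_1 = (2420 - 49^2)/1 = 19/1 = 19, a_1 = floor((49 + 49)/19) = 5.
  m_2 = 19*5 - 49 = 46, d_2 = (2420 - 46^2)/19 = 304/19 = 16, a_2 = floor((49 + 46)/16) = 5.
  m_3 = 16*5 - 46 = 34, d_3 = (2420 - 34^2)/16 = 1264/16 = 79, a_3 = floor((49 + 34)/79) = 1.
  m_4 = 79*1 - 34 = 45, d_4 = (2420 - 45^2)/79 = 395/79 = 5, a_4 = floor((49 + 45)/5) = 18.
  m_5 = 5*18 - 45 = 45, d_5 = (2420 - 45^2)/5 = 395/5 = 79, a_5 = floor((49 + 45)/79) = 1.
  m_6 = 79*1 - 45 = 34, d_6 = (2420 - 34^2)/79 = 1264/79 = 16, a_6 = floor((49 + 34)/16) = 5.
  m_7 = 16*5 - 34 = 46, d_7 = (2420 - 46^2)/16 = 304/16 = 19, a_7 = floor((49 + 46)/19) = 5.
  m_8 = 19*5 - 46 = 49, d_8 = (2420 - 49^2)/19 = 19/19 = 1, a_8 = floor((49 + 49)/1) = 98.
  m_9 = 1*98 - 49 = 49, d_9 = (2420 - 49^2)/1 = 19/1 = 19: (m_9, d_9) = (m_1, d_1) = (49, 19), so from here the quotients repeat a_1, ..., a_8; the period length is 8.
So sqrt(2420) = [49; (5, 5, 1, 18, 1, 5, 5, 98)] with period length k = 8.
k is even, so the fundamental solution of x^2 - 2420y^2 = 1 is (p_{k-1}, q_{k-1}) = (p_7, q_7); compute convergents through index 7.
Convergents (p_i = a_i*p_{i-1} + p_{i-2}, q_i = a_i*q_{i-1} + q_{i-2} with p_{-2}=0, p_{-1}=1, q_{-2}=1, q_{-1}=0):
  i=0: a_0=49, p_0 = 49*1 + 0 = 49, q_0 = 49*0 + 1 = 1.
  i=1: a_1=5, p_1 = 5*49 + 1 = 246, q_1 = 5*1 + 0 = 5.
  i=2: a_2=5, p_2 = 5*246 + 49 = 1279, q_2 = 5*5 + 1 = 26.
  i=3: a_3=1, p_3 = 1*1279 + 246 = 1525, q_3 = 1*26 + 5 = 31.
  i=4: a_4=18, p_4 = 18*1525 + 1279 = 28729, q_4 = 18*31 + 26 = 584.
  i=5: a_5=1, p_5 = 1*28729 + 1525 = 30254, q_5 = 1*584 + 31 = 615.
  i=6: a_6=5, p_6 = 5*30254 + 28729 = 179999, q_6 = 5*615 + 584 = 3659.
  i=7: a_7=5, p_7 = 5*179999 + 30254 = 930249, q_7 = 5*3659 + 615 = 18910.
Check: 930249^2 - 2420*18910^2 = 865363202001 - 865363202000 = 1, so (x, y) = (930249, 18910) solves the equation, and by the theorem it is the least positive solution.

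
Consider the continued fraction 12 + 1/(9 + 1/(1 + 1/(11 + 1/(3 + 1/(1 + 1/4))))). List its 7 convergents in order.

12/1, 109/9, 121/10, 1440/119, 4441/367, 5881/486, 27965/2311

Using the convergent recurrence p_i = a_i*p_{i-1} + p_{i-2}, q_i = a_i*q_{i-1} + q_{i-2} with p_{-2}=0, p_{-1}=1, q_{-2}=1, q_{-1}=0:
  i=0: a_0=12, p_0 = 12*1 + 0 = 12, q_0 = 12*0 + 1 = 1.
  i=1: a_1=9, p_1 = 9*12 + 1 = 109, q_1 = 9*1 + 0 = 9.
  i=2: a_2=1, p_2 = 1*109 + 12 = 121, q_2 = 1*9 + 1 = 10.
  i=3: a_3=11, p_3 = 11*121 + 109 = 1440, q_3 = 11*10 + 9 = 119.
  i=4: a_4=3, p_4 = 3*1440 + 121 = 4441, q_4 = 3*119 + 10 = 367.
  i=5: a_5=1, p_5 = 1*4441 + 1440 = 5881, q_5 = 1*367 + 119 = 486.
  i=6: a_6=4, p_6 = 4*5881 + 4441 = 27965, q_6 = 4*486 + 367 = 2311.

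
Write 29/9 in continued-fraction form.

[3; 4, 2]

Run the Euclidean algorithm on 29 and 9; the successive quotients are the partial quotients a_0, a_1, ... (each step inverts the fractional part left over by the previous one):
  29 = 3*9 + 2, so a_0 = 3.
  9 = 4*2 + 1, so a_1 = 4.
  2 = 2*1 + 0, so a_2 = 2.
The remainder reaches 0 after 3 divisions, so the expansion has 3 partial quotients, read off in order.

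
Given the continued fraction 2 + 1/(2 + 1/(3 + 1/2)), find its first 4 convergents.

2/1, 5/2, 17/7, 39/16

Using the convergent recurrence p_i = a_i*p_{i-1} + p_{i-2}, q_i = a_i*q_{i-1} + q_{i-2} with p_{-2}=0, p_{-1}=1, q_{-2}=1, q_{-1}=0:
  i=0: a_0=2, p_0 = 2*1 + 0 = 2, q_0 = 2*0 + 1 = 1.
  i=1: a_1=2, p_1 = 2*2 + 1 = 5, q_1 = 2*1 + 0 = 2.
  i=2: a_2=3, p_2 = 3*5 + 2 = 17, q_2 = 3*2 + 1 = 7.
  i=3: a_3=2, p_3 = 2*17 + 5 = 39, q_3 = 2*7 + 2 = 16.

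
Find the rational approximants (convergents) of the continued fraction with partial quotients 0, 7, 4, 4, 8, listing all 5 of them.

Using the convergent recurrence p_i = a_i*p_{i-1} + p_{i-2}, q_i = a_i*q_{i-1} + q_{i-2} with p_{-2}=0, p_{-1}=1, q_{-2}=1, q_{-1}=0:
  i=0: a_0=0, p_0 = 0*1 + 0 = 0, q_0 = 0*0 + 1 = 1.
  i=1: a_1=7, p_1 = 7*0 + 1 = 1, q_1 = 7*1 + 0 = 7.
  i=2: a_2=4, p_2 = 4*1 + 0 = 4, q_2 = 4*7 + 1 = 29.
  i=3: a_3=4, p_3 = 4*4 + 1 = 17, q_3 = 4*29 + 7 = 123.
  i=4: a_4=8, p_4 = 8*17 + 4 = 140, q_4 = 8*123 + 29 = 1013.

0/1, 1/7, 4/29, 17/123, 140/1013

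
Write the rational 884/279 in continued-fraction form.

[3; 5, 1, 14, 1, 2]

Run the Euclidean algorithm on 884 and 279; the successive quotients are the partial quotients a_0, a_1, ... (each step inverts the fractional part left over by the previous one):
  884 = 3*279 + 47, so a_0 = 3.
  279 = 5*47 + 44, so a_1 = 5.
  47 = 1*44 + 3, so a_2 = 1.
  44 = 14*3 + 2, so a_3 = 14.
  3 = 1*2 + 1, so a_4 = 1.
  2 = 2*1 + 0, so a_5 = 2.
The remainder reaches 0 after 6 divisions, so the expansion has 6 partial quotients, read off in order.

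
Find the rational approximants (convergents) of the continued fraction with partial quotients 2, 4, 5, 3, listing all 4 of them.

Using the convergent recurrence p_i = a_i*p_{i-1} + p_{i-2}, q_i = a_i*q_{i-1} + q_{i-2} with p_{-2}=0, p_{-1}=1, q_{-2}=1, q_{-1}=0:
  i=0: a_0=2, p_0 = 2*1 + 0 = 2, q_0 = 2*0 + 1 = 1.
  i=1: a_1=4, p_1 = 4*2 + 1 = 9, q_1 = 4*1 + 0 = 4.
  i=2: a_2=5, p_2 = 5*9 + 2 = 47, q_2 = 5*4 + 1 = 21.
  i=3: a_3=3, p_3 = 3*47 + 9 = 150, q_3 = 3*21 + 4 = 67.

2/1, 9/4, 47/21, 150/67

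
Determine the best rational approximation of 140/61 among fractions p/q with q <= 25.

39/17

Expand x = 140/61 as a continued fraction with the Euclidean algorithm:
  140 = 2*61 + 18, so a_0 = 2.
  61 = 3*18 + 7, so a_1 = 3.
  18 = 2*7 + 4, so a_2 = 2.
  7 = 1*4 + 3, so a_3 = 1.
  4 = 1*3 + 1, so a_4 = 1.
  3 = 3*1 + 0, so a_5 = 3.
so x = [2; 3, 2, 1, 1, 3].
Convergents (p_i = a_i*p_{i-1} + p_{i-2}, q_i = a_i*q_{i-1} + q_{i-2} with p_{-2}=0, p_{-1}=1, q_{-2}=1, q_{-1}=0), until the denominator exceeds 25:
  i=0: a_0=2, p_0 = 2*1 + 0 = 2, q_0 = 2*0 + 1 = 1.
  i=1: a_1=3, p_1 = 3*2 + 1 = 7, q_1 = 3*1 + 0 = 3.
  i=2: a_2=2, p_2 = 2*7 + 2 = 16, q_2 = 2*3 + 1 = 7.
  i=3: a_3=1, p_3 = 1*16 + 7 = 23, q_3 = 1*7 + 3 = 10.
  i=4: a_4=1, p_4 = 1*23 + 16 = 39, q_4 = 1*10 + 7 = 17.
  i=5: a_5=3, p_5 = 3*39 + 23 = 140, q_5 = 3*17 + 10 = 61.
q_5 = 61 > 25, so the last convergent with denominator <= 25 is p_4/q_4 = 39/17.
The closest fraction with denominator <= 25 is either p_4/q_4 or the intermediate fraction (k*p_4 + p_3)/(k*q_4 + q_3) with the largest k >= 1 whose denominator stays <= 25; these approach x as k grows, and every other convergent or intermediate fraction in range is farther away.
Largest k: floor((25 - q_3)/q_4) = floor((25 - 10)/17) = 0.
Since k = 0, no intermediate fraction beyond p_4/q_4 has denominator <= 25, so the convergent 39/17 is the closest (its error is |140*17 - 39*61|/(61*17) = 1/1037).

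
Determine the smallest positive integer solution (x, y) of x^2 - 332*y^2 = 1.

First expand sqrt(332) as a continued fraction. With x_i = (sqrt(332) + m_i)/d_i and (m_0, d_0) = (0, 1): a_0 = floor(sqrt(332)) = 18, since 18^2 = 324 <= 332 < 361 = 19^2.
Iterate m_{i+1} = d_i*a_i - m_i, d_{i+1} = (332 - m_{i+1}^2)/d_i, a_{i+1} = floor((a_0 + m_{i+1})/d_{i+1}):
  m_1 = 1*18 - 0 = 18, d_1 = (332 - 18^2)/1 = 8/1 = 8, a_1 = floor((18 + 18)/8) = 4.
  m_2 = 8*4 - 18 = 14, d_2 = (332 - 14^2)/8 = 136/8 = 17, a_2 = floor((18 + 14)/17) = 1.
  m_3 = 17*1 - 14 = 3, d_3 = (332 - 3^2)/17 = 323/17 = 19, a_3 = floor((18 + 3)/19) = 1.
  m_4 = 19*1 - 3 = 16, d_4 = (332 - 16^2)/19 = 76/19 = 4, a_4 = floor((18 + 16)/4) = 8.
  m_5 = 4*8 - 16 = 16, d_5 = (332 - 16^2)/4 = 76/4 = 19, a_5 = floor((18 + 16)/19) = 1.
  m_6 = 19*1 - 16 = 3, d_6 = (332 - 3^2)/19 = 323/19 = 17, a_6 = floor((18 + 3)/17) = 1.
  m_7 = 17*1 - 3 = 14, d_7 = (332 - 14^2)/17 = 136/17 = 8, a_7 = floor((18 + 14)/8) = 4.
  m_8 = 8*4 - 14 = 18, d_8 = (332 - 18^2)/8 = 8/8 = 1, a_8 = floor((18 + 18)/1) = 36.
  m_9 = 1*36 - 18 = 18, d_9 = (332 - 18^2)/1 = 8/1 = 8: (m_9, d_9) = (m_1, d_1) = (18, 8), so from here the quotients repeat a_1, ..., a_8; the period length is 8.
So sqrt(332) = [18; (4, 1, 1, 8, 1, 1, 4, 36)] with period length k = 8.
k is even, so the fundamental solution of x^2 - 332y^2 = 1 is (p_{k-1}, q_{k-1}) = (p_7, q_7); compute convergents through index 7.
Convergents (p_i = a_i*p_{i-1} + p_{i-2}, q_i = a_i*q_{i-1} + q_{i-2} with p_{-2}=0, p_{-1}=1, q_{-2}=1, q_{-1}=0):
  i=0: a_0=18, p_0 = 18*1 + 0 = 18, q_0 = 18*0 + 1 = 1.
  i=1: a_1=4, p_1 = 4*18 + 1 = 73, q_1 = 4*1 + 0 = 4.
  i=2: a_2=1, p_2 = 1*73 + 18 = 91, q_2 = 1*4 + 1 = 5.
  i=3: a_3=1, p_3 = 1*91 + 73 = 164, q_3 = 1*5 + 4 = 9.
  i=4: a_4=8, p_4 = 8*164 + 91 = 1403, q_4 = 8*9 + 5 = 77.
  i=5: a_5=1, p_5 = 1*1403 + 164 = 1567, q_5 = 1*77 + 9 = 86.
  i=6: a_6=1, p_6 = 1*1567 + 1403 = 2970, q_6 = 1*86 + 77 = 163.
  i=7: a_7=4, p_7 = 4*2970 + 1567 = 13447, q_7 = 4*163 + 86 = 738.
Check: 13447^2 - 332*738^2 = 180821809 - 180821808 = 1, so (x, y) = (13447, 738) solves the equation, and by the theorem it is the least positive solution.

(x, y) = (13447, 738)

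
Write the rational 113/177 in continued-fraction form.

Run the Euclidean algorithm on 113 and 177; the successive quotients are the partial quotients a_0, a_1, ... (each step inverts the fractional part left over by the previous one):
  113 = 0*177 + 113, so a_0 = 0.
  177 = 1*113 + 64, so a_1 = 1.
  113 = 1*64 + 49, so a_2 = 1.
  64 = 1*49 + 15, so a_3 = 1.
  49 = 3*15 + 4, so a_4 = 3.
  15 = 3*4 + 3, so a_5 = 3.
  4 = 1*3 + 1, so a_6 = 1.
  3 = 3*1 + 0, so a_7 = 3.
The remainder reaches 0 after 8 divisions, so the expansion has 8 partial quotients, read off in order.

[0; 1, 1, 1, 3, 3, 1, 3]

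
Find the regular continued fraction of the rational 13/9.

[1; 2, 4]

Run the Euclidean algorithm on 13 and 9; the successive quotients are the partial quotients a_0, a_1, ... (each step inverts the fractional part left over by the previous one):
  13 = 1*9 + 4, so a_0 = 1.
  9 = 2*4 + 1, so a_1 = 2.
  4 = 4*1 + 0, so a_2 = 4.
The remainder reaches 0 after 3 divisions, so the expansion has 3 partial quotients, read off in order.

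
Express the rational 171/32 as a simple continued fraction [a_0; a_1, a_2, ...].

[5; 2, 1, 10]

Run the Euclidean algorithm on 171 and 32; the successive quotients are the partial quotients a_0, a_1, ... (each step inverts the fractional part left over by the previous one):
  171 = 5*32 + 11, so a_0 = 5.
  32 = 2*11 + 10, so a_1 = 2.
  11 = 1*10 + 1, so a_2 = 1.
  10 = 10*1 + 0, so a_3 = 10.
The remainder reaches 0 after 4 divisions, so the expansion has 4 partial quotients, read off in order.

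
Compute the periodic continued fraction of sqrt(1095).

[33; (11, 66)]

Write x_i = (sqrt(1095) + m_i)/d_i with (m_0, d_0) = (0, 1). a_0 = floor(sqrt(1095)) = 33, since 33^2 = 1089 <= 1095 < 1156 = 34^2.
Iterate m_{i+1} = d_i*a_i - m_i, d_{i+1} = (1095 - m_{i+1}^2)/d_i, a_{i+1} = floor((a_0 + m_{i+1})/d_{i+1}):
  m_1 = 1*33 - 0 = 33, d_1 = (1095 - 33^2)/1 = 6/1 = 6, a_1 = floor((33 + 33)/6) = 11.
  m_2 = 6*11 - 33 = 33, d_2 = (1095 - 33^2)/6 = 6/6 = 1, a_2 = floor((33 + 33)/1) = 66.
  m_3 = 1*66 - 33 = 33, d_3 = (1095 - 33^2)/1 = 6/1 = 6: (m_3, d_3) = (m_1, d_1) = (33, 6), so from here the quotients repeat a_1, a_2; the period length is 2.
Hence the expansion of sqrt(1095) is a_0 = 33 followed by the repeating block 11, 66 (period 2).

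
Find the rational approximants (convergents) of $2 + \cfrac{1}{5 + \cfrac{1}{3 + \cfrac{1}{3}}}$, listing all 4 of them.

Using the convergent recurrence p_i = a_i*p_{i-1} + p_{i-2}, q_i = a_i*q_{i-1} + q_{i-2} with p_{-2}=0, p_{-1}=1, q_{-2}=1, q_{-1}=0:
  i=0: a_0=2, p_0 = 2*1 + 0 = 2, q_0 = 2*0 + 1 = 1.
  i=1: a_1=5, p_1 = 5*2 + 1 = 11, q_1 = 5*1 + 0 = 5.
  i=2: a_2=3, p_2 = 3*11 + 2 = 35, q_2 = 3*5 + 1 = 16.
  i=3: a_3=3, p_3 = 3*35 + 11 = 116, q_3 = 3*16 + 5 = 53.

2/1, 11/5, 35/16, 116/53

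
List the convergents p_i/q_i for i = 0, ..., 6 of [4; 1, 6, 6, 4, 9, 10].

4/1, 5/1, 34/7, 209/43, 870/179, 8039/1654, 81260/16719

Using the convergent recurrence p_i = a_i*p_{i-1} + p_{i-2}, q_i = a_i*q_{i-1} + q_{i-2} with p_{-2}=0, p_{-1}=1, q_{-2}=1, q_{-1}=0:
  i=0: a_0=4, p_0 = 4*1 + 0 = 4, q_0 = 4*0 + 1 = 1.
  i=1: a_1=1, p_1 = 1*4 + 1 = 5, q_1 = 1*1 + 0 = 1.
  i=2: a_2=6, p_2 = 6*5 + 4 = 34, q_2 = 6*1 + 1 = 7.
  i=3: a_3=6, p_3 = 6*34 + 5 = 209, q_3 = 6*7 + 1 = 43.
  i=4: a_4=4, p_4 = 4*209 + 34 = 870, q_4 = 4*43 + 7 = 179.
  i=5: a_5=9, p_5 = 9*870 + 209 = 8039, q_5 = 9*179 + 43 = 1654.
  i=6: a_6=10, p_6 = 10*8039 + 870 = 81260, q_6 = 10*1654 + 179 = 16719.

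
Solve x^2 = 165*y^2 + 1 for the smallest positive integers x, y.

(x, y) = (1079, 84)

First expand sqrt(165) as a continued fraction. With x_i = (sqrt(165) + m_i)/d_i and (m_0, d_0) = (0, 1): a_0 = floor(sqrt(165)) = 12, since 12^2 = 144 <= 165 < 169 = 13^2.
Iterate m_{i+1} = d_i*a_i - m_i, d_{i+1} = (165 - m_{i+1}^2)/d_i, a_{i+1} = floor((a_0 + m_{i+1})/d_{i+1}):
  m_1 = 1*12 - 0 = 12, d_1 = (165 - 12^2)/1 = 21/1 = 21, a_1 = floor((12 + 12)/21) = 1.
  m_2 = 21*1 - 12 = 9, d_2 = (165 - 9^2)/21 = 84/21 = 4, a_2 = floor((12 + 9)/4) = 5.
  m_3 = 4*5 - 9 = 11, d_3 = (165 - 11^2)/4 = 44/4 = 11, a_3 = floor((12 + 11)/11) = 2.
  m_4 = 11*2 - 11 = 11, d_4 = (165 - 11^2)/11 = 44/11 = 4, a_4 = floor((12 + 11)/4) = 5.
  m_5 = 4*5 - 11 = 9, d_5 = (165 - 9^2)/4 = 84/4 = 21, a_5 = floor((12 + 9)/21) = 1.
  m_6 = 21*1 - 9 = 12, d_6 = (165 - 12^2)/21 = 21/21 = 1, a_6 = floor((12 + 12)/1) = 24.
  m_7 = 1*24 - 12 = 12, d_7 = (165 - 12^2)/1 = 21/1 = 21: (m_7, d_7) = (m_1, d_1) = (12, 21), so from here the quotients repeat a_1, ..., a_6; the period length is 6.
So sqrt(165) = [12; (1, 5, 2, 5, 1, 24)] with period length k = 6.
k is even, so the fundamental solution of x^2 - 165y^2 = 1 is (p_{k-1}, q_{k-1}) = (p_5, q_5); compute convergents through index 5.
Convergents (p_i = a_i*p_{i-1} + p_{i-2}, q_i = a_i*q_{i-1} + q_{i-2} with p_{-2}=0, p_{-1}=1, q_{-2}=1, q_{-1}=0):
  i=0: a_0=12, p_0 = 12*1 + 0 = 12, q_0 = 12*0 + 1 = 1.
  i=1: a_1=1, p_1 = 1*12 + 1 = 13, q_1 = 1*1 + 0 = 1.
  i=2: a_2=5, p_2 = 5*13 + 12 = 77, q_2 = 5*1 + 1 = 6.
  i=3: a_3=2, p_3 = 2*77 + 13 = 167, q_3 = 2*6 + 1 = 13.
  i=4: a_4=5, p_4 = 5*167 + 77 = 912, q_4 = 5*13 + 6 = 71.
  i=5: a_5=1, p_5 = 1*912 + 167 = 1079, q_5 = 1*71 + 13 = 84.
Check: 1079^2 - 165*84^2 = 1164241 - 1164240 = 1, so (x, y) = (1079, 84) solves the equation, and by the theorem it is the least positive solution.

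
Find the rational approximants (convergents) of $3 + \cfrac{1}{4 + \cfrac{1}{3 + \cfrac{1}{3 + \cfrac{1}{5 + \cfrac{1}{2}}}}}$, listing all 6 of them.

3/1, 13/4, 42/13, 139/43, 737/228, 1613/499

Using the convergent recurrence p_i = a_i*p_{i-1} + p_{i-2}, q_i = a_i*q_{i-1} + q_{i-2} with p_{-2}=0, p_{-1}=1, q_{-2}=1, q_{-1}=0:
  i=0: a_0=3, p_0 = 3*1 + 0 = 3, q_0 = 3*0 + 1 = 1.
  i=1: a_1=4, p_1 = 4*3 + 1 = 13, q_1 = 4*1 + 0 = 4.
  i=2: a_2=3, p_2 = 3*13 + 3 = 42, q_2 = 3*4 + 1 = 13.
  i=3: a_3=3, p_3 = 3*42 + 13 = 139, q_3 = 3*13 + 4 = 43.
  i=4: a_4=5, p_4 = 5*139 + 42 = 737, q_4 = 5*43 + 13 = 228.
  i=5: a_5=2, p_5 = 2*737 + 139 = 1613, q_5 = 2*228 + 43 = 499.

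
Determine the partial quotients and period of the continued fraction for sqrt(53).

[7; (3, 1, 1, 3, 14)]

Write x_i = (sqrt(53) + m_i)/d_i with (m_0, d_0) = (0, 1). a_0 = floor(sqrt(53)) = 7, since 7^2 = 49 <= 53 < 64 = 8^2.
Iterate m_{i+1} = d_i*a_i - m_i, d_{i+1} = (53 - m_{i+1}^2)/d_i, a_{i+1} = floor((a_0 + m_{i+1})/d_{i+1}):
  m_1 = 1*7 - 0 = 7, d_1 = (53 - 7^2)/1 = 4/1 = 4, a_1 = floor((7 + 7)/4) = 3.
  m_2 = 4*3 - 7 = 5, d_2 = (53 - 5^2)/4 = 28/4 = 7, a_2 = floor((7 + 5)/7) = 1.
  m_3 = 7*1 - 5 = 2, d_3 = (53 - 2^2)/7 = 49/7 = 7, a_3 = floor((7 + 2)/7) = 1.
  m_4 = 7*1 - 2 = 5, d_4 = (53 - 5^2)/7 = 28/7 = 4, a_4 = floor((7 + 5)/4) = 3.
  m_5 = 4*3 - 5 = 7, d_5 = (53 - 7^2)/4 = 4/4 = 1, a_5 = floor((7 + 7)/1) = 14.
  m_6 = 1*14 - 7 = 7, d_6 = (53 - 7^2)/1 = 4/1 = 4: (m_6, d_6) = (m_1, d_1) = (7, 4), so from here the quotients repeat a_1, ..., a_5; the period length is 5.
Hence the expansion of sqrt(53) is a_0 = 7 followed by the repeating block 3, 1, 1, 3, 14 (period 5).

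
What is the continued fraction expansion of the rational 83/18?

[4; 1, 1, 1, 1, 3]

Run the Euclidean algorithm on 83 and 18; the successive quotients are the partial quotients a_0, a_1, ... (each step inverts the fractional part left over by the previous one):
  83 = 4*18 + 11, so a_0 = 4.
  18 = 1*11 + 7, so a_1 = 1.
  11 = 1*7 + 4, so a_2 = 1.
  7 = 1*4 + 3, so a_3 = 1.
  4 = 1*3 + 1, so a_4 = 1.
  3 = 3*1 + 0, so a_5 = 3.
The remainder reaches 0 after 6 divisions, so the expansion has 6 partial quotients, read off in order.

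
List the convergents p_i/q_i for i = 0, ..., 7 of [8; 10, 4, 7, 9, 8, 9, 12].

8/1, 81/10, 332/41, 2405/297, 21977/2714, 178221/22009, 1625966/200795, 19689813/2431549

Using the convergent recurrence p_i = a_i*p_{i-1} + p_{i-2}, q_i = a_i*q_{i-1} + q_{i-2} with p_{-2}=0, p_{-1}=1, q_{-2}=1, q_{-1}=0:
  i=0: a_0=8, p_0 = 8*1 + 0 = 8, q_0 = 8*0 + 1 = 1.
  i=1: a_1=10, p_1 = 10*8 + 1 = 81, q_1 = 10*1 + 0 = 10.
  i=2: a_2=4, p_2 = 4*81 + 8 = 332, q_2 = 4*10 + 1 = 41.
  i=3: a_3=7, p_3 = 7*332 + 81 = 2405, q_3 = 7*41 + 10 = 297.
  i=4: a_4=9, p_4 = 9*2405 + 332 = 21977, q_4 = 9*297 + 41 = 2714.
  i=5: a_5=8, p_5 = 8*21977 + 2405 = 178221, q_5 = 8*2714 + 297 = 22009.
  i=6: a_6=9, p_6 = 9*178221 + 21977 = 1625966, q_6 = 9*22009 + 2714 = 200795.
  i=7: a_7=12, p_7 = 12*1625966 + 178221 = 19689813, q_7 = 12*200795 + 22009 = 2431549.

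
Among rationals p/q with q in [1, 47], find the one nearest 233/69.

Expand x = 233/69 as a continued fraction with the Euclidean algorithm:
  233 = 3*69 + 26, so a_0 = 3.
  69 = 2*26 + 17, so a_1 = 2.
  26 = 1*17 + 9, so a_2 = 1.
  17 = 1*9 + 8, so a_3 = 1.
  9 = 1*8 + 1, so a_4 = 1.
  8 = 8*1 + 0, so a_5 = 8.
so x = [3; 2, 1, 1, 1, 8].
Convergents (p_i = a_i*p_{i-1} + p_{i-2}, q_i = a_i*q_{i-1} + q_{i-2} with p_{-2}=0, p_{-1}=1, q_{-2}=1, q_{-1}=0), until the denominator exceeds 47:
  i=0: a_0=3, p_0 = 3*1 + 0 = 3, q_0 = 3*0 + 1 = 1.
  i=1: a_1=2, p_1 = 2*3 + 1 = 7, q_1 = 2*1 + 0 = 2.
  i=2: a_2=1, p_2 = 1*7 + 3 = 10, q_2 = 1*2 + 1 = 3.
  i=3: a_3=1, p_3 = 1*10 + 7 = 17, q_3 = 1*3 + 2 = 5.
  i=4: a_4=1, p_4 = 1*17 + 10 = 27, q_4 = 1*5 + 3 = 8.
  i=5: a_5=8, p_5 = 8*27 + 17 = 233, q_5 = 8*8 + 5 = 69.
q_5 = 69 > 47, so the last convergent with denominator <= 47 is p_4/q_4 = 27/8.
The closest fraction with denominator <= 47 is either p_4/q_4 or the intermediate fraction (k*p_4 + p_3)/(k*q_4 + q_3) with the largest k >= 1 whose denominator stays <= 47; these approach x as k grows, and every other convergent or intermediate fraction in range is farther away.
Largest k: floor((47 - q_3)/q_4) = floor((47 - 5)/8) = 5.
That gives (5*27 + 17)/(5*8 + 5) = 152/45.
Compare the errors: |x - 27/8| = |233*8 - 27*69|/(69*8) = 1/552, and |x - 152/45| = |233*45 - 152*69|/(69*45) = 3/3105.
Cross-multiplying, 3*552 = 1656 < 3105 = 1*3105, so 3/3105 is smaller: the intermediate fraction 152/45 is closer to x than 27/8.

152/45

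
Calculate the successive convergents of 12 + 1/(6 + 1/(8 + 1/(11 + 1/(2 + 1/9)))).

12/1, 73/6, 596/49, 6629/545, 13854/1139, 131315/10796

Using the convergent recurrence p_i = a_i*p_{i-1} + p_{i-2}, q_i = a_i*q_{i-1} + q_{i-2} with p_{-2}=0, p_{-1}=1, q_{-2}=1, q_{-1}=0:
  i=0: a_0=12, p_0 = 12*1 + 0 = 12, q_0 = 12*0 + 1 = 1.
  i=1: a_1=6, p_1 = 6*12 + 1 = 73, q_1 = 6*1 + 0 = 6.
  i=2: a_2=8, p_2 = 8*73 + 12 = 596, q_2 = 8*6 + 1 = 49.
  i=3: a_3=11, p_3 = 11*596 + 73 = 6629, q_3 = 11*49 + 6 = 545.
  i=4: a_4=2, p_4 = 2*6629 + 596 = 13854, q_4 = 2*545 + 49 = 1139.
  i=5: a_5=9, p_5 = 9*13854 + 6629 = 131315, q_5 = 9*1139 + 545 = 10796.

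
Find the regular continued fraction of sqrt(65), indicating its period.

[8; (16)]

Write x_i = (sqrt(65) + m_i)/d_i with (m_0, d_0) = (0, 1). a_0 = floor(sqrt(65)) = 8, since 8^2 = 64 <= 65 < 81 = 9^2.
Iterate m_{i+1} = d_i*a_i - m_i, d_{i+1} = (65 - m_{i+1}^2)/d_i, a_{i+1} = floor((a_0 + m_{i+1})/d_{i+1}):
  m_1 = 1*8 - 0 = 8, d_1 = (65 - 8^2)/1 = 1/1 = 1, a_1 = floor((8 + 8)/1) = 16.
  m_2 = 1*16 - 8 = 8, d_2 = (65 - 8^2)/1 = 1/1 = 1: (m_2, d_2) = (m_1, d_1) = (8, 1), so from here the quotient a_1 repeats; the period length is 1.
Hence the expansion of sqrt(65) is a_0 = 8 followed by the repeating block 16 (period 1).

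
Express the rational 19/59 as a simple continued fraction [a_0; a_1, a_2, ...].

[0; 3, 9, 2]

Run the Euclidean algorithm on 19 and 59; the successive quotients are the partial quotients a_0, a_1, ... (each step inverts the fractional part left over by the previous one):
  19 = 0*59 + 19, so a_0 = 0.
  59 = 3*19 + 2, so a_1 = 3.
  19 = 9*2 + 1, so a_2 = 9.
  2 = 2*1 + 0, so a_3 = 2.
The remainder reaches 0 after 4 divisions, so the expansion has 4 partial quotients, read off in order.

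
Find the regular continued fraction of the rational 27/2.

Run the Euclidean algorithm on 27 and 2; the successive quotients are the partial quotients a_0, a_1, ... (each step inverts the fractional part left over by the previous one):
  27 = 13*2 + 1, so a_0 = 13.
  2 = 2*1 + 0, so a_1 = 2.
The remainder reaches 0 after 2 divisions, so the expansion has 2 partial quotients, read off in order.

[13; 2]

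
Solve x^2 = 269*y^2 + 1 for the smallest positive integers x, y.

(x, y) = (13449, 820)

First expand sqrt(269) as a continued fraction. With x_i = (sqrt(269) + m_i)/d_i and (m_0, d_0) = (0, 1): a_0 = floor(sqrt(269)) = 16, since 16^2 = 256 <= 269 < 289 = 17^2.
Iterate m_{i+1} = d_i*a_i - m_i, d_{i+1} = (269 - m_{i+1}^2)/d_i, a_{i+1} = floor((a_0 + m_{i+1})/d_{i+1}):
  m_1 = 1*16 - 0 = 16, d_1 = (269 - 16^2)/1 = 13/1 = 13, a_1 = floor((16 + 16)/13) = 2.
  m_2 = 13*2 - 16 = 10, d_2 = (269 - 10^2)/13 = 169/13 = 13, a_2 = floor((16 + 10)/13) = 2.
  m_3 = 13*2 - 10 = 16, d_3 = (269 - 16^2)/13 = 13/13 = 1, a_3 = floor((16 + 16)/1) = 32.
  m_4 = 1*32 - 16 = 16, d_4 = (269 - 16^2)/1 = 13/1 = 13: (m_4, d_4) = (m_1, d_1) = (16, 13), so from here the quotients repeat a_1, ..., a_3; the period length is 3.
So sqrt(269) = [16; (2, 2, 32)] with period length k = 3.
k is odd, so (p_{k-1}, q_{k-1}) only solves x^2 - 269y^2 = -1 and the fundamental solution of x^2 - 269y^2 = 1 is (p_{2k-1}, q_{2k-1}) = (p_5, q_5); compute convergents through index 5, running through the period twice.
Convergents (p_i = a_i*p_{i-1} + p_{i-2}, q_i = a_i*q_{i-1} + q_{i-2} with p_{-2}=0, p_{-1}=1, q_{-2}=1, q_{-1}=0):
  i=0: a_0=16, p_0 = 16*1 + 0 = 16, q_0 = 16*0 + 1 = 1.
  i=1: a_1=2, p_1 = 2*16 + 1 = 33, q_1 = 2*1 + 0 = 2.
  i=2: a_2=2, p_2 = 2*33 + 16 = 82, q_2 = 2*2 + 1 = 5.
  i=3: a_3=32, p_3 = 32*82 + 33 = 2657, q_3 = 32*5 + 2 = 162.
  i=4: a_4=2, p_4 = 2*2657 + 82 = 5396, q_4 = 2*162 + 5 = 329.
  i=5: a_5=2, p_5 = 2*5396 + 2657 = 13449, q_5 = 2*329 + 162 = 820.
Indeed p_2^2 - 269*q_2^2 = 6724 - 6725 = -1, not +1.
Check: 13449^2 - 269*820^2 = 180875601 - 180875600 = 1, so (x, y) = (13449, 820) solves the equation, and by the theorem it is the least positive solution.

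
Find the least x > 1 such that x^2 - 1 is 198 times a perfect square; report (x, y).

(x, y) = (197, 14)

First expand sqrt(198) as a continued fraction. With x_i = (sqrt(198) + m_i)/d_i and (m_0, d_0) = (0, 1): a_0 = floor(sqrt(198)) = 14, since 14^2 = 196 <= 198 < 225 = 15^2.
Iterate m_{i+1} = d_i*a_i - m_i, d_{i+1} = (198 - m_{i+1}^2)/d_i, a_{i+1} = floor((a_0 + m_{i+1})/d_{i+1}):
  m_1 = 1*14 - 0 = 14, d_1 = (198 - 14^2)/1 = 2/1 = 2, a_1 = floor((14 + 14)/2) = 14.
  m_2 = 2*14 - 14 = 14, d_2 = (198 - 14^2)/2 = 2/2 = 1, a_2 = floor((14 + 14)/1) = 28.
  m_3 = 1*28 - 14 = 14, d_3 = (198 - 14^2)/1 = 2/1 = 2: (m_3, d_3) = (m_1, d_1) = (14, 2), so from here the quotients repeat a_1, a_2; the period length is 2.
So sqrt(198) = [14; (14, 28)] with period length k = 2.
k is even, so the fundamental solution of x^2 - 198y^2 = 1 is (p_{k-1}, q_{k-1}) = (p_1, q_1); compute convergents through index 1.
Convergents (p_i = a_i*p_{i-1} + p_{i-2}, q_i = a_i*q_{i-1} + q_{i-2} with p_{-2}=0, p_{-1}=1, q_{-2}=1, q_{-1}=0):
  i=0: a_0=14, p_0 = 14*1 + 0 = 14, q_0 = 14*0 + 1 = 1.
  i=1: a_1=14, p_1 = 14*14 + 1 = 197, q_1 = 14*1 + 0 = 14.
Check: 197^2 - 198*14^2 = 38809 - 38808 = 1, so (x, y) = (197, 14) solves the equation, and by the theorem it is the least positive solution.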